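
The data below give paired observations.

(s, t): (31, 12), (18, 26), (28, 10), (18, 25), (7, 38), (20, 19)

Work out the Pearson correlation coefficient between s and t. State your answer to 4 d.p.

n = 6, Σs = 122, Σt = 130, Σs² = 2842, Σt² = 3350, Σst = 2216
nΣst − ΣsΣt = 13296 − 15860 = -2564
nΣs² − (Σs)² = 17052 − 14884 = 2168; nΣt² − (Σt)² = 20100 − 16900 = 3200
r = -2564 / √(2168 × 3200) = -2564 / 2633.9324 ≈ -0.9734

-0.9734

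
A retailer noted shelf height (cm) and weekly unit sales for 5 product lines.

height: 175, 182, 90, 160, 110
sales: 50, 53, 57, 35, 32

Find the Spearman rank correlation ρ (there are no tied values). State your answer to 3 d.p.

Rank height: 4, 5, 1, 3, 2
Rank sales: 3, 4, 5, 2, 1
d = rank(height) − rank(sales): 1, 1, -4, 1, 1; Σd² = 20
ρ = 1 − 6Σd² / [n(n²−1)] = 1 − 6×20 / (5×24) = 1 − 120/120 ≈ 0.000

0.000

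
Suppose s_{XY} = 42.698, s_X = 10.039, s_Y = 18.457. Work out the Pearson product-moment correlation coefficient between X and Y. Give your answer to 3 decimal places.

r = Cov(X,Y) / (s_X · s_Y) = 42.698 / (10.039 × 18.457)
  = 42.698 / 185.2898 ≈ 0.230

0.230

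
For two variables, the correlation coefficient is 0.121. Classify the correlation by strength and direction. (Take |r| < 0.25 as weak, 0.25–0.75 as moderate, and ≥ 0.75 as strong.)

r = 0.121 > 0 so the relationship is positive.
|r| = 0.121, which falls in the weak range.

weak positive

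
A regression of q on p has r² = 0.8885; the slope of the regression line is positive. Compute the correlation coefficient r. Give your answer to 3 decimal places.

0.943

|r| = √0.8885 = 0.943
The association is positive, so r = 0.943.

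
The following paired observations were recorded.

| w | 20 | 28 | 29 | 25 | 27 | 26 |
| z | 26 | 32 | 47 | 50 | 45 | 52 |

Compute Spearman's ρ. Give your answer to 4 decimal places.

Rank w: 1, 5, 6, 2, 4, 3
Rank z: 1, 2, 4, 5, 3, 6
d = rank(w) − rank(z): 0, 3, 2, -3, 1, -3; Σd² = 32
ρ = 1 − 6Σd² / [n(n²−1)] = 1 − 6×32 / (6×35) = 1 − 192/210 ≈ 0.0857

0.0857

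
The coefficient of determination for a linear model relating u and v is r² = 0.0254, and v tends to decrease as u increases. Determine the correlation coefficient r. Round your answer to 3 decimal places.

|r| = √0.0254 = 0.159
The association is negative, so r = −0.159.

-0.159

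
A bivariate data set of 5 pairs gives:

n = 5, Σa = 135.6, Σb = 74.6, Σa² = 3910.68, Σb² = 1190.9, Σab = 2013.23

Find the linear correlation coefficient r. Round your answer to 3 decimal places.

-0.074

r = (nΣab − ΣaΣb) / √[(nΣa² − (Σa)²)(nΣb² − (Σb)²)]
Numerator: 5×2013.23 − 135.6×74.6 = -49.61
Denominator: √[(19553.4 − 18387.36)(5954.5 − 5565.16)] = √[1166.04 × 389.34] = 673.7848
r = -49.61 / 673.7848 ≈ -0.074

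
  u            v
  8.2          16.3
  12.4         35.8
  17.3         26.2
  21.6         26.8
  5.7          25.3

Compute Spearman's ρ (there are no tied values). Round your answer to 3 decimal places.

Rank u: 2, 3, 4, 5, 1
Rank v: 1, 5, 3, 4, 2
d = rank(u) − rank(v): 1, -2, 1, 1, -1; Σd² = 8
ρ = 1 − 6Σd² / [n(n²−1)] = 1 − 6×8 / (5×24) = 1 − 48/120 ≈ 0.600

0.600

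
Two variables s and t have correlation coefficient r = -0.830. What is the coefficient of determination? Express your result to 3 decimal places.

0.689

r² = (-0.830)² = 0.689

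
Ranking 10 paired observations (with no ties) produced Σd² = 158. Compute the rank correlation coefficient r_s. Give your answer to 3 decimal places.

0.042

ρ = 1 − 6Σd² / [n(n²−1)] = 1 − 6×158 / (10×99)
  = 1 − 948/990 = 1 − 0.9576 ≈ 0.042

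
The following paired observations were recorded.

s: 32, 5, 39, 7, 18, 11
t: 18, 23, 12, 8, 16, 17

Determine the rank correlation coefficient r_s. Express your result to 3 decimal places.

-0.257

Rank s: 5, 1, 6, 2, 4, 3
Rank t: 5, 6, 2, 1, 3, 4
d = rank(s) − rank(t): 0, -5, 4, 1, 1, -1; Σd² = 44
ρ = 1 − 6Σd² / [n(n²−1)] = 1 − 6×44 / (6×35) = 1 − 264/210 ≈ -0.257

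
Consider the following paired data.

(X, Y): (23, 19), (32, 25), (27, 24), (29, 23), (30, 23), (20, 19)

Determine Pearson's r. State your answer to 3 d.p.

0.915

n = 6, ΣX = 161, ΣY = 133, ΣX² = 4423, ΣY² = 2981, ΣXY = 3622
nΣXY − ΣXΣY = 21732 − 21413 = 319
nΣX² − (ΣX)² = 26538 − 25921 = 617; nΣY² − (ΣY)² = 17886 − 17689 = 197
r = 319 / √(617 × 197) = 319 / 348.6388 ≈ 0.915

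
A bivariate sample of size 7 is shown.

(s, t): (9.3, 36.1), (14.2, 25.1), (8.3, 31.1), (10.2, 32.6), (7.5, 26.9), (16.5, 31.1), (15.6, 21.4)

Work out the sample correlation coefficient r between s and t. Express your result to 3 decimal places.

-0.453

n = 7, Σs = 81.6, Σt = 204.3, Σs² = 1032.92, Σt² = 6111.97, Σst = 2331.54
nΣst − ΣsΣt = 16320.78 − 16670.88 = -350.1
nΣs² − (Σs)² = 7230.44 − 6658.56 = 571.88; nΣt² − (Σt)² = 42783.79 − 41738.49 = 1045.3
r = -350.1 / √(571.88 × 1045.3) = -350.1 / 773.1663 ≈ -0.453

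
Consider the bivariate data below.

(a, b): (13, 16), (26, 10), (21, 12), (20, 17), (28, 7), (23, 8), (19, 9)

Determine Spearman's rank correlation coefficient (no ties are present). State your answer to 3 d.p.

-0.643

Rank a: 1, 6, 4, 3, 7, 5, 2
Rank b: 6, 4, 5, 7, 1, 2, 3
d = rank(a) − rank(b): -5, 2, -1, -4, 6, 3, -1; Σd² = 92
ρ = 1 − 6Σd² / [n(n²−1)] = 1 − 6×92 / (7×48) = 1 − 552/336 ≈ -0.643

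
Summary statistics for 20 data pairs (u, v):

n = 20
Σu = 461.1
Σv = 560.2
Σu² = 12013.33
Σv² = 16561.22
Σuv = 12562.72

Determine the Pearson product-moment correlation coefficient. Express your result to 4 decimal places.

-0.3216

r = (nΣuv − ΣuΣv) / √[(nΣu² − (Σu)²)(nΣv² − (Σv)²)]
Numerator: 20×12562.72 − 461.1×560.2 = -7053.82
Denominator: √[(240266.6 − 212613.21)(331224.4 − 313824.04)] = √[27653.39 × 17400.36] = 21935.7913
r = -7053.82 / 21935.7913 ≈ -0.3216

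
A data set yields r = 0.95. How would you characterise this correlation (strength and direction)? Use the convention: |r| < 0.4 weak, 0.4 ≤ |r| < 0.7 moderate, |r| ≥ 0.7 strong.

strong positive

r = 0.95 > 0 so the relationship is positive.
|r| = 0.95, which falls in the strong range.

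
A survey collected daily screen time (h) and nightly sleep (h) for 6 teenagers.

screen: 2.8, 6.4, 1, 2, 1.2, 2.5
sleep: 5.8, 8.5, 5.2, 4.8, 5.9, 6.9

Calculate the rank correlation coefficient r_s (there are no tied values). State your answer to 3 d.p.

Rank screen: 5, 6, 1, 3, 2, 4
Rank sleep: 3, 6, 2, 1, 4, 5
d = rank(screen) − rank(sleep): 2, 0, -1, 2, -2, -1; Σd² = 14
ρ = 1 − 6Σd² / [n(n²−1)] = 1 − 6×14 / (6×35) = 1 − 84/210 ≈ 0.600

0.600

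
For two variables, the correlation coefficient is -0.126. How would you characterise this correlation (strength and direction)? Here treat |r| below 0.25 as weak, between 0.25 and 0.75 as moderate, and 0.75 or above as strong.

weak negative

r = -0.126 < 0 so the relationship is negative.
|r| = 0.126, which falls in the weak range.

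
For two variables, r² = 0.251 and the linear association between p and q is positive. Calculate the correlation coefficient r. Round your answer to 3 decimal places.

|r| = √0.251 = 0.501
The association is positive, so r = 0.501.

0.501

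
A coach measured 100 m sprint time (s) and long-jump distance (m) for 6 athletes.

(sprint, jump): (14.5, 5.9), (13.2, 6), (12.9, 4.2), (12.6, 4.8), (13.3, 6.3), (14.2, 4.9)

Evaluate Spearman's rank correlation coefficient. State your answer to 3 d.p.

Rank sprint: 6, 3, 2, 1, 4, 5
Rank jump: 4, 5, 1, 2, 6, 3
d = rank(sprint) − rank(jump): 2, -2, 1, -1, -2, 2; Σd² = 18
ρ = 1 − 6Σd² / [n(n²−1)] = 1 − 6×18 / (6×35) = 1 − 108/210 ≈ 0.486

0.486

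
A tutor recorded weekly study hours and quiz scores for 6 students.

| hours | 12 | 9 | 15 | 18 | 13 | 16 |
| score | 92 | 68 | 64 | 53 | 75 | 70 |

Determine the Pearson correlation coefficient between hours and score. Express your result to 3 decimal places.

n = 6, Σx = 83, Σy = 422, Σx² = 1199, Σy² = 30518, Σxy = 5725
nΣxy − ΣxΣy = 34350 − 35026 = -676
nΣx² − (Σx)² = 7194 − 6889 = 305; nΣy² − (Σy)² = 183108 − 178084 = 5024
r = -676 / √(305 × 5024) = -676 / 1237.8691 ≈ -0.546

-0.546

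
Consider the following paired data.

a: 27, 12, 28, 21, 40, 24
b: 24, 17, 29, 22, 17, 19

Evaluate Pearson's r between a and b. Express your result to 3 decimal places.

n = 6, Σa = 152, Σb = 128, Σa² = 4274, Σb² = 2840, Σab = 3262
nΣab − ΣaΣb = 19572 − 19456 = 116
nΣa² − (Σa)² = 25644 − 23104 = 2540; nΣb² − (Σb)² = 17040 − 16384 = 656
r = 116 / √(2540 × 656) = 116 / 1290.8292 ≈ 0.090

0.090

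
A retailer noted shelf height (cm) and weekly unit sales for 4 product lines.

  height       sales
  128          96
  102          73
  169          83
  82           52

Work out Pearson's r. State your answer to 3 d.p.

n = 4, Σx = 481, Σy = 304, Σx² = 62073, Σy² = 24138, Σxy = 38025
nΣxy − ΣxΣy = 152100 − 146224 = 5876
nΣx² − (Σx)² = 248292 − 231361 = 16931; nΣy² − (Σy)² = 96552 − 92416 = 4136
r = 5876 / √(16931 × 4136) = 5876 / 8368.1907 ≈ 0.702

0.702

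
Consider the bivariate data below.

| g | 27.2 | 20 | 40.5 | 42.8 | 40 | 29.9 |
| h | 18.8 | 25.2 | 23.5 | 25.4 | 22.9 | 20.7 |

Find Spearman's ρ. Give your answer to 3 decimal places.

0.429

Rank g: 2, 1, 5, 6, 4, 3
Rank h: 1, 5, 4, 6, 3, 2
d = rank(g) − rank(h): 1, -4, 1, 0, 1, 1; Σd² = 20
ρ = 1 − 6Σd² / [n(n²−1)] = 1 − 6×20 / (6×35) = 1 − 120/210 ≈ 0.429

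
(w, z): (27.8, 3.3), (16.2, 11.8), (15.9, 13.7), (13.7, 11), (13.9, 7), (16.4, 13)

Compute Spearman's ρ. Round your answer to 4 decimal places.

-0.0857

Rank w: 6, 4, 3, 1, 2, 5
Rank z: 1, 4, 6, 3, 2, 5
d = rank(w) − rank(z): 5, 0, -3, -2, 0, 0; Σd² = 38
ρ = 1 − 6Σd² / [n(n²−1)] = 1 − 6×38 / (6×35) = 1 − 228/210 ≈ -0.0857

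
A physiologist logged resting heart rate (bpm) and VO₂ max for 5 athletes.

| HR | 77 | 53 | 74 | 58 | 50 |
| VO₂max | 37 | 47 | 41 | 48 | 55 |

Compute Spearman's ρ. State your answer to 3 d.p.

Rank HR: 5, 2, 4, 3, 1
Rank VO₂max: 1, 3, 2, 4, 5
d = rank(HR) − rank(VO₂max): 4, -1, 2, -1, -4; Σd² = 38
ρ = 1 − 6Σd² / [n(n²−1)] = 1 − 6×38 / (5×24) = 1 − 228/120 ≈ -0.900

-0.900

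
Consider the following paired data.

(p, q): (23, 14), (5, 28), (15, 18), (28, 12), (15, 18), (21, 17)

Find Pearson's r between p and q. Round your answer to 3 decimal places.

n = 6, Σp = 107, Σq = 107, Σp² = 2229, Σq² = 2061, Σpq = 1695
nΣpq − ΣpΣq = 10170 − 11449 = -1279
nΣp² − (Σp)² = 13374 − 11449 = 1925; nΣq² − (Σq)² = 12366 − 11449 = 917
r = -1279 / √(1925 × 917) = -1279 / 1328.6177 ≈ -0.963

-0.963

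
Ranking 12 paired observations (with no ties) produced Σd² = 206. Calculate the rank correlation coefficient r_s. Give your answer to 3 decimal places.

0.280

ρ = 1 − 6Σd² / [n(n²−1)] = 1 − 6×206 / (12×143)
  = 1 − 1236/1716 = 1 − 0.7203 ≈ 0.280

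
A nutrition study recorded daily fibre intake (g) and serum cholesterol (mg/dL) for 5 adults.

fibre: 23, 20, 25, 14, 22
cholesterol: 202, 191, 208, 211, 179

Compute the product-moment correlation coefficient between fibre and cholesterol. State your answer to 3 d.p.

-0.247

n = 5, Σx = 104, Σy = 991, Σx² = 2234, Σy² = 197111, Σxy = 20558
nΣxy − ΣxΣy = 102790 − 103064 = -274
nΣx² − (Σx)² = 11170 − 10816 = 354; nΣy² − (Σy)² = 985555 − 982081 = 3474
r = -274 / √(354 × 3474) = -274 / 1108.9617 ≈ -0.247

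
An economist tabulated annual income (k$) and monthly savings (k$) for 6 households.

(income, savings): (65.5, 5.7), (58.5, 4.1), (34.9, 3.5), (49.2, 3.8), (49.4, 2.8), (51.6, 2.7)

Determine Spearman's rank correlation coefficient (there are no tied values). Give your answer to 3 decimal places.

Rank income: 6, 5, 1, 2, 3, 4
Rank savings: 6, 5, 3, 4, 2, 1
d = rank(income) − rank(savings): 0, 0, -2, -2, 1, 3; Σd² = 18
ρ = 1 − 6Σd² / [n(n²−1)] = 1 − 6×18 / (6×35) = 1 − 108/210 ≈ 0.486

0.486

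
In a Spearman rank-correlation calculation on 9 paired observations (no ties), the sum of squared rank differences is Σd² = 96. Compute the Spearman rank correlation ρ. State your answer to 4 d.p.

ρ = 1 − 6Σd² / [n(n²−1)] = 1 − 6×96 / (9×80)
  = 1 − 576/720 = 1 − 0.80000 ≈ 0.2000

0.2000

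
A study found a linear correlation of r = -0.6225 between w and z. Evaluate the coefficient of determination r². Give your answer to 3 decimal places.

r² = (-0.6225)² = 0.388

0.388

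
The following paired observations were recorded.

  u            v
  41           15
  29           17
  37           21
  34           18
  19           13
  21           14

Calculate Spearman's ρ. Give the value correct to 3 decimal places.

Rank u: 6, 3, 5, 4, 1, 2
Rank v: 3, 4, 6, 5, 1, 2
d = rank(u) − rank(v): 3, -1, -1, -1, 0, 0; Σd² = 12
ρ = 1 − 6Σd² / [n(n²−1)] = 1 − 6×12 / (6×35) = 1 − 72/210 ≈ 0.657

0.657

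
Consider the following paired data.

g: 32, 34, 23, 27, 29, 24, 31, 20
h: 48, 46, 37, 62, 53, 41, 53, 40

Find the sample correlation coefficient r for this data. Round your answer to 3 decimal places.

0.491

n = 8, Σg = 220, Σh = 380, Σg² = 6216, Σh² = 18532, Σgh = 10589
nΣgh − ΣgΣh = 84712 − 83600 = 1112
nΣg² − (Σg)² = 49728 − 48400 = 1328; nΣh² − (Σh)² = 148256 − 144400 = 3856
r = 1112 / √(1328 × 3856) = 1112 / 2262.9114 ≈ 0.491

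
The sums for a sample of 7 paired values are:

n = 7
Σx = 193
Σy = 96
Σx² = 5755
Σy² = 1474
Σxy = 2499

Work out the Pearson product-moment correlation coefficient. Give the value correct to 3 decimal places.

-0.566

r = (nΣxy − ΣxΣy) / √[(nΣx² − (Σx)²)(nΣy² − (Σy)²)]
Numerator: 7×2499 − 193×96 = -1035
Denominator: √[(40285 − 37249)(10318 − 9216)] = √[3036 × 1102] = 1829.1178
r = -1035 / 1829.1178 ≈ -0.566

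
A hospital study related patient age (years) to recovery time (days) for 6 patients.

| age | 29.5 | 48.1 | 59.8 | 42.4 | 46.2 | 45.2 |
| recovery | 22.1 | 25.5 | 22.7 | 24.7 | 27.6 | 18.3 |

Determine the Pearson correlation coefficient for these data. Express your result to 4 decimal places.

n = 6, Σx = 271.2, Σy = 140.9, Σx² = 12735.14, Σy² = 3360.69, Σxy = 6385.52
nΣxy − ΣxΣy = 38313.12 − 38212.08 = 101.04
nΣx² − (Σx)² = 76410.84 − 73549.44 = 2861.4; nΣy² − (Σy)² = 20164.14 − 19852.81 = 311.33
r = 101.04 / √(2861.4 × 311.33) = 101.04 / 943.8430 ≈ 0.1071

0.1071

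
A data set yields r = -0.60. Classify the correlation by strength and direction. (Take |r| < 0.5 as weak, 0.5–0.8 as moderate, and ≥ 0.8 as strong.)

r = -0.60 < 0 so the relationship is negative.
|r| = 0.60, which falls in the moderate range.

moderate negative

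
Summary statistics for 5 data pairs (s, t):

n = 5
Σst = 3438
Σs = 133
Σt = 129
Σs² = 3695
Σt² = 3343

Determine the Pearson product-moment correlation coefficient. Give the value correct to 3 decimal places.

0.137

r = (nΣst − ΣsΣt) / √[(nΣs² − (Σs)²)(nΣt² − (Σt)²)]
Numerator: 5×3438 − 133×129 = 33
Denominator: √[(18475 − 17689)(16715 − 16641)] = √[786 × 74] = 241.1721
r = 33 / 241.1721 ≈ 0.137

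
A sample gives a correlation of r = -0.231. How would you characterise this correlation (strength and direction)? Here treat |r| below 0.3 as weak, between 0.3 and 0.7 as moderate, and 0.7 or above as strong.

r = -0.231 < 0 so the relationship is negative.
|r| = 0.231, which falls in the weak range.

weak negative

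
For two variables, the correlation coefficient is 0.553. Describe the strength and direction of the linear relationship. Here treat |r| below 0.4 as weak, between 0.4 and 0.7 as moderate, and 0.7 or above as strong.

r = 0.553 > 0 so the relationship is positive.
|r| = 0.553, which falls in the moderate range.

moderate positive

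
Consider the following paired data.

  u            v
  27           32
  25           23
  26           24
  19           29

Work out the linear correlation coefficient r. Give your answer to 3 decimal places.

n = 4, Σu = 97, Σv = 108, Σu² = 2391, Σv² = 2970, Σuv = 2614
nΣuv − ΣuΣv = 10456 − 10476 = -20
nΣu² − (Σu)² = 9564 − 9409 = 155; nΣv² − (Σv)² = 11880 − 11664 = 216
r = -20 / √(155 × 216) = -20 / 182.9754 ≈ -0.109

-0.109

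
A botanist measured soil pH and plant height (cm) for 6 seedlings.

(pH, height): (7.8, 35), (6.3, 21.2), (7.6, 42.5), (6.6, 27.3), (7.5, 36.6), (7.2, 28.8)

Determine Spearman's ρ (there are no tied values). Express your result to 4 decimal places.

Rank pH: 6, 1, 5, 2, 4, 3
Rank height: 4, 1, 6, 2, 5, 3
d = rank(pH) − rank(height): 2, 0, -1, 0, -1, 0; Σd² = 6
ρ = 1 − 6Σd² / [n(n²−1)] = 1 − 6×6 / (6×35) = 1 − 36/210 ≈ 0.8286

0.8286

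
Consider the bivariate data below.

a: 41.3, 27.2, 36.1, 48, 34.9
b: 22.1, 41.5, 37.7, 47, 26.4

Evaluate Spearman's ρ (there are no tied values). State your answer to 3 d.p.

Rank a: 4, 1, 3, 5, 2
Rank b: 1, 4, 3, 5, 2
d = rank(a) − rank(b): 3, -3, 0, 0, 0; Σd² = 18
ρ = 1 − 6Σd² / [n(n²−1)] = 1 − 6×18 / (5×24) = 1 − 108/120 ≈ 0.100

0.100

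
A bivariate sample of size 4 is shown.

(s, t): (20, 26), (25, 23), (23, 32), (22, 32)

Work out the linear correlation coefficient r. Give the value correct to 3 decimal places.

n = 4, Σs = 90, Σt = 113, Σs² = 2038, Σt² = 3253, Σst = 2535
nΣst − ΣsΣt = 10140 − 10170 = -30
nΣs² − (Σs)² = 8152 − 8100 = 52; nΣt² − (Σt)² = 13012 − 12769 = 243
r = -30 / √(52 × 243) = -30 / 112.4100 ≈ -0.267

-0.267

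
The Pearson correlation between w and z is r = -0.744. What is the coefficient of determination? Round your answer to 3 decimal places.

r² = (-0.744)² = 0.554

0.554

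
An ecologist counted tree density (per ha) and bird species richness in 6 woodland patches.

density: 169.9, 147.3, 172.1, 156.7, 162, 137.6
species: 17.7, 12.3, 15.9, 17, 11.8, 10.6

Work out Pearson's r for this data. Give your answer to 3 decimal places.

0.729

n = 6, Σx = 945.6, Σy = 85.3, Σx² = 149914.36, Σy² = 1257.99, Σxy = 13589.47
nΣxy − ΣxΣy = 81536.82 − 80659.68 = 877.14
nΣx² − (Σx)² = 899486.16 − 894159.36 = 5326.8; nΣy² − (Σy)² = 7547.94 − 7276.09 = 271.85
r = 877.14 / √(5326.8 × 271.85) = 877.14 / 1203.3664 ≈ 0.729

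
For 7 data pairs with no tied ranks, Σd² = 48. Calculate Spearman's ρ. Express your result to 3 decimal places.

0.143

ρ = 1 − 6Σd² / [n(n²−1)] = 1 − 6×48 / (7×48)
  = 1 − 288/336 = 1 − 0.8571 ≈ 0.143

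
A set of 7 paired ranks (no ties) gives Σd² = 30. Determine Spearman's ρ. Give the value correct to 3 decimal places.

0.464

ρ = 1 − 6Σd² / [n(n²−1)] = 1 − 6×30 / (7×48)
  = 1 − 180/336 = 1 − 0.5357 ≈ 0.464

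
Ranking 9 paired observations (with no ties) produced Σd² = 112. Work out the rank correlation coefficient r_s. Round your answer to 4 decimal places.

ρ = 1 − 6Σd² / [n(n²−1)] = 1 − 6×112 / (9×80)
  = 1 − 672/720 = 1 − 0.93333 ≈ 0.0667

0.0667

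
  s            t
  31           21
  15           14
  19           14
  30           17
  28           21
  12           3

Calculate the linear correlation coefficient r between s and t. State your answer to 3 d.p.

0.862

n = 6, Σs = 135, Σt = 90, Σs² = 3375, Σt² = 1572, Σst = 2261
nΣst − ΣsΣt = 13566 − 12150 = 1416
nΣs² − (Σs)² = 20250 − 18225 = 2025; nΣt² − (Σt)² = 9432 − 8100 = 1332
r = 1416 / √(2025 × 1332) = 1416 / 1642.3459 ≈ 0.862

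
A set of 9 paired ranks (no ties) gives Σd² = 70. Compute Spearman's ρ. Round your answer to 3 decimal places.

0.417

ρ = 1 − 6Σd² / [n(n²−1)] = 1 − 6×70 / (9×80)
  = 1 − 420/720 = 1 − 0.5833 ≈ 0.417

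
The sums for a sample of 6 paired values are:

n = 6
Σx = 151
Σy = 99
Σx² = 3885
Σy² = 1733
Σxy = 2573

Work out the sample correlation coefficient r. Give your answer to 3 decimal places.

r = (nΣxy − ΣxΣy) / √[(nΣx² − (Σx)²)(nΣy² − (Σy)²)]
Numerator: 6×2573 − 151×99 = 489
Denominator: √[(23310 − 22801)(10398 − 9801)] = √[509 × 597] = 551.2468
r = 489 / 551.2468 ≈ 0.887

0.887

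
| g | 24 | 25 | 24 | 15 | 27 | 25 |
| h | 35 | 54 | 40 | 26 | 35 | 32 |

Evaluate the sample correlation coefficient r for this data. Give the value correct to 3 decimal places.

n = 6, Σg = 140, Σh = 222, Σg² = 3356, Σh² = 8666, Σgh = 5285
nΣgh − ΣgΣh = 31710 − 31080 = 630
nΣg² − (Σg)² = 20136 − 19600 = 536; nΣh² − (Σh)² = 51996 − 49284 = 2712
r = 630 / √(536 × 2712) = 630 / 1205.6666 ≈ 0.523

0.523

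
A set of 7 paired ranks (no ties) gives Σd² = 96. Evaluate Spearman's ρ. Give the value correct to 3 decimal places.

ρ = 1 − 6Σd² / [n(n²−1)] = 1 − 6×96 / (7×48)
  = 1 − 576/336 = 1 − 1.7143 ≈ -0.714

-0.714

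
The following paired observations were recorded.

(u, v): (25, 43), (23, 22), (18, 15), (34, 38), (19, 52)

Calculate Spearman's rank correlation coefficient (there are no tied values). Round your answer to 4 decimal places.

0.3000

Rank u: 4, 3, 1, 5, 2
Rank v: 4, 2, 1, 3, 5
d = rank(u) − rank(v): 0, 1, 0, 2, -3; Σd² = 14
ρ = 1 − 6Σd² / [n(n²−1)] = 1 − 6×14 / (5×24) = 1 − 84/120 ≈ 0.3000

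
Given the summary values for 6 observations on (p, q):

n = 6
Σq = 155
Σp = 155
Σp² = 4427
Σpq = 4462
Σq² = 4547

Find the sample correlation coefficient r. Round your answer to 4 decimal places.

0.9556

r = (nΣpq − ΣpΣq) / √[(nΣp² − (Σp)²)(nΣq² − (Σq)²)]
Numerator: 6×4462 − 155×155 = 2747
Denominator: √[(26562 − 24025)(27282 − 24025)] = √[2537 × 3257] = 2874.5450
r = 2747 / 2874.5450 ≈ 0.9556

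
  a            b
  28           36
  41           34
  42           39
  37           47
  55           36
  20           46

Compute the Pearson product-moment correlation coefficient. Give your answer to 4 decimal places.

n = 6, Σa = 223, Σb = 238, Σa² = 9023, Σb² = 9594, Σab = 8679
nΣab − ΣaΣb = 52074 − 53074 = -1000
nΣa² − (Σa)² = 54138 − 49729 = 4409; nΣb² − (Σb)² = 57564 − 56644 = 920
r = -1000 / √(4409 × 920) = -1000 / 2014.0209 ≈ -0.4965

-0.4965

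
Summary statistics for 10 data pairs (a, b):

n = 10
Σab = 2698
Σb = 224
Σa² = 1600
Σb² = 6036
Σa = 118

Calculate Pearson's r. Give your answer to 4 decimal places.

r = (nΣab − ΣaΣb) / √[(nΣa² − (Σa)²)(nΣb² − (Σb)²)]
Numerator: 10×2698 − 118×224 = 548
Denominator: √[(16000 − 13924)(60360 − 50176)] = √[2076 × 10184] = 4598.0413
r = 548 / 4598.0413 ≈ 0.1192

0.1192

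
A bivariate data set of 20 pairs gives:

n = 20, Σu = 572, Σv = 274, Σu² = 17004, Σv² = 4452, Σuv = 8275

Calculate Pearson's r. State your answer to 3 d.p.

0.654

r = (nΣuv − ΣuΣv) / √[(nΣu² − (Σu)²)(nΣv² − (Σv)²)]
Numerator: 20×8275 − 572×274 = 8772
Denominator: √[(340080 − 327184)(89040 − 75076)] = √[12896 × 13964] = 13419.3794
r = 8772 / 13419.3794 ≈ 0.654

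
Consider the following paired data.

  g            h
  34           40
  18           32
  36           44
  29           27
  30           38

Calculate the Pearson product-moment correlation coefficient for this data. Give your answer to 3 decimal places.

0.647

n = 5, Σg = 147, Σh = 181, Σg² = 4517, Σh² = 6733, Σgh = 5443
nΣgh − ΣgΣh = 27215 − 26607 = 608
nΣg² − (Σg)² = 22585 − 21609 = 976; nΣh² − (Σh)² = 33665 − 32761 = 904
r = 608 / √(976 × 904) = 608 / 939.3104 ≈ 0.647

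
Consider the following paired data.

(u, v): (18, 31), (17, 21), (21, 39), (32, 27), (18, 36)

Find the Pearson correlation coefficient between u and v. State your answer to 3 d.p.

n = 5, Σu = 106, Σv = 154, Σu² = 2402, Σv² = 4948, Σuv = 3246
nΣuv − ΣuΣv = 16230 − 16324 = -94
nΣu² − (Σu)² = 12010 − 11236 = 774; nΣv² − (Σv)² = 24740 − 23716 = 1024
r = -94 / √(774 × 1024) = -94 / 890.2674 ≈ -0.106

-0.106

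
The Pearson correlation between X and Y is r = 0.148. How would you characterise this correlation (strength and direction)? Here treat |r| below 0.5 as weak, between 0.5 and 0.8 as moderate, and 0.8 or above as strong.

weak positive

r = 0.148 > 0 so the relationship is positive.
|r| = 0.148, which falls in the weak range.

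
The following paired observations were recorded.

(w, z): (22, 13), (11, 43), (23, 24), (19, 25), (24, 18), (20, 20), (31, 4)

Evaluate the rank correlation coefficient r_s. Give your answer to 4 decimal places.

Rank w: 4, 1, 5, 2, 6, 3, 7
Rank z: 2, 7, 5, 6, 3, 4, 1
d = rank(w) − rank(z): 2, -6, 0, -4, 3, -1, 6; Σd² = 102
ρ = 1 − 6Σd² / [n(n²−1)] = 1 − 6×102 / (7×48) = 1 − 612/336 ≈ -0.8214

-0.8214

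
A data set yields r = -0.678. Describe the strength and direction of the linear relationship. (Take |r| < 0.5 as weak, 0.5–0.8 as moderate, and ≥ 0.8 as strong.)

moderate negative

r = -0.678 < 0 so the relationship is negative.
|r| = 0.678, which falls in the moderate range.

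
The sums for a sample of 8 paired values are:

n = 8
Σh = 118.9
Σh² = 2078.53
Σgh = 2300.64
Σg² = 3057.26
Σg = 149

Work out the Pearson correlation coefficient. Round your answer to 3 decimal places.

0.291

r = (nΣgh − ΣgΣh) / √[(nΣg² − (Σg)²)(nΣh² − (Σh)²)]
Numerator: 8×2300.64 − 149×118.9 = 689.02
Denominator: √[(24458.08 − 22201)(16628.24 − 14137.21)] = √[2257.08 × 2491.03] = 2371.1714
r = 689.02 / 2371.1714 ≈ 0.291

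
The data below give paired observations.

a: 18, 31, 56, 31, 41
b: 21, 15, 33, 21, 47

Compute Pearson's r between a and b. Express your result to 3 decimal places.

n = 5, Σa = 177, Σb = 137, Σa² = 7063, Σb² = 4405, Σab = 5269
nΣab − ΣaΣb = 26345 − 24249 = 2096
nΣa² − (Σa)² = 35315 − 31329 = 3986; nΣb² − (Σb)² = 22025 − 18769 = 3256
r = 2096 / √(3986 × 3256) = 2096 / 3602.5569 ≈ 0.582

0.582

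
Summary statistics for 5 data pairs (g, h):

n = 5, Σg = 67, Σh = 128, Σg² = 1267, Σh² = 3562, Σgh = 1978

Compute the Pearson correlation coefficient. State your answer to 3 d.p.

0.810

r = (nΣgh − ΣgΣh) / √[(nΣg² − (Σg)²)(nΣh² − (Σh)²)]
Numerator: 5×1978 − 67×128 = 1314
Denominator: √[(6335 − 4489)(17810 − 16384)] = √[1846 × 1426] = 1622.4660
r = 1314 / 1622.4660 ≈ 0.810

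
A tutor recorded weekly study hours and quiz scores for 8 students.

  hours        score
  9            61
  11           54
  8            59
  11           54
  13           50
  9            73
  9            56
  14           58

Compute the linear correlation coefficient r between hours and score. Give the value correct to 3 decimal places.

n = 8, Σx = 84, Σy = 465, Σx² = 914, Σy² = 27363, Σxy = 4832
nΣxy − ΣxΣy = 38656 − 39060 = -404
nΣx² − (Σx)² = 7312 − 7056 = 256; nΣy² − (Σy)² = 218904 − 216225 = 2679
r = -404 / √(256 × 2679) = -404 / 828.1449 ≈ -0.488

-0.488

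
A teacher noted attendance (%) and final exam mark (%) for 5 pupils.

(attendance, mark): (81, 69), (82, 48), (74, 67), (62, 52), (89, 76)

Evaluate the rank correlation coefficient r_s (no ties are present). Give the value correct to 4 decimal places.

Rank attendance: 3, 4, 2, 1, 5
Rank mark: 4, 1, 3, 2, 5
d = rank(attendance) − rank(mark): -1, 3, -1, -1, 0; Σd² = 12
ρ = 1 − 6Σd² / [n(n²−1)] = 1 − 6×12 / (5×24) = 1 − 72/120 ≈ 0.4000

0.4000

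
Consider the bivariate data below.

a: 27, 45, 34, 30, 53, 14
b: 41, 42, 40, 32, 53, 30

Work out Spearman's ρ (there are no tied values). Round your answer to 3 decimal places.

0.829

Rank a: 2, 5, 4, 3, 6, 1
Rank b: 4, 5, 3, 2, 6, 1
d = rank(a) − rank(b): -2, 0, 1, 1, 0, 0; Σd² = 6
ρ = 1 − 6Σd² / [n(n²−1)] = 1 − 6×6 / (6×35) = 1 − 36/210 ≈ 0.829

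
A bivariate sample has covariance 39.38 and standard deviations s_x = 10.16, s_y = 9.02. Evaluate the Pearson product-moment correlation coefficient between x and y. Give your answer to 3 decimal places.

0.430

r = Cov(x,y) / (s_x · s_y) = 39.38 / (10.16 × 9.02)
  = 39.38 / 91.6432 ≈ 0.430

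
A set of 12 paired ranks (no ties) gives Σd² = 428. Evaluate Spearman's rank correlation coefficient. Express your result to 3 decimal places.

-0.497

ρ = 1 − 6Σd² / [n(n²−1)] = 1 − 6×428 / (12×143)
  = 1 − 2568/1716 = 1 − 1.4965 ≈ -0.497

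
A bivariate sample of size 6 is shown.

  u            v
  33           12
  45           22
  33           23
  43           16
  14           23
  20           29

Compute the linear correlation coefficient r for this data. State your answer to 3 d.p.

-0.494

n = 6, Σu = 188, Σv = 125, Σu² = 6648, Σv² = 2783, Σuv = 3735
nΣuv − ΣuΣv = 22410 − 23500 = -1090
nΣu² − (Σu)² = 39888 − 35344 = 4544; nΣv² − (Σv)² = 16698 − 15625 = 1073
r = -1090 / √(4544 × 1073) = -1090 / 2208.1014 ≈ -0.494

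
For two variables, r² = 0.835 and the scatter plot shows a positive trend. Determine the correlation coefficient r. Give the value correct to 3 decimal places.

|r| = √0.835 = 0.914
The association is positive, so r = 0.914.

0.914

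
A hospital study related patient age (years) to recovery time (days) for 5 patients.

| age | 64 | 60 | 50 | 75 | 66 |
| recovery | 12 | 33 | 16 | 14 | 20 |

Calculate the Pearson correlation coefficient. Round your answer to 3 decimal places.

-0.220

n = 5, Σx = 315, Σy = 95, Σx² = 20177, Σy² = 2085, Σxy = 5918
nΣxy − ΣxΣy = 29590 − 29925 = -335
nΣx² − (Σx)² = 100885 − 99225 = 1660; nΣy² − (Σy)² = 10425 − 9025 = 1400
r = -335 / √(1660 × 1400) = -335 / 1524.4671 ≈ -0.220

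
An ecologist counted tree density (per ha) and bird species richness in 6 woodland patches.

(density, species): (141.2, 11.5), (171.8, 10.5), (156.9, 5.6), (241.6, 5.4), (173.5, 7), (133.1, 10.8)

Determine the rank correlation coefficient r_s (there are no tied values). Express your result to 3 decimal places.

-0.771

Rank density: 2, 4, 3, 6, 5, 1
Rank species: 6, 4, 2, 1, 3, 5
d = rank(density) − rank(species): -4, 0, 1, 5, 2, -4; Σd² = 62
ρ = 1 − 6Σd² / [n(n²−1)] = 1 − 6×62 / (6×35) = 1 − 372/210 ≈ -0.771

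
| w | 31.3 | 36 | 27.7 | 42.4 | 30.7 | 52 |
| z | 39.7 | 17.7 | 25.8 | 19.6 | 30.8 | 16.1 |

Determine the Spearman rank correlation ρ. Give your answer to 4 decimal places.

Rank w: 3, 4, 1, 5, 2, 6
Rank z: 6, 2, 4, 3, 5, 1
d = rank(w) − rank(z): -3, 2, -3, 2, -3, 5; Σd² = 60
ρ = 1 − 6Σd² / [n(n²−1)] = 1 − 6×60 / (6×35) = 1 − 360/210 ≈ -0.7143

-0.7143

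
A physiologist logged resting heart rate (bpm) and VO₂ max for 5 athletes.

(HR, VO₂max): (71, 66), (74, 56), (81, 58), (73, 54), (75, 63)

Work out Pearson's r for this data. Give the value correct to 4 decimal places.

-0.2744

n = 5, Σx = 374, Σy = 297, Σx² = 28032, Σy² = 17741, Σxy = 22195
nΣxy − ΣxΣy = 110975 − 111078 = -103
nΣx² − (Σx)² = 140160 − 139876 = 284; nΣy² − (Σy)² = 88705 − 88209 = 496
r = -103 / √(284 × 496) = -103 / 375.3185 ≈ -0.2744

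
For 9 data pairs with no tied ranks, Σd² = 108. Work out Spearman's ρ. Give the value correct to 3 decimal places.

ρ = 1 − 6Σd² / [n(n²−1)] = 1 − 6×108 / (9×80)
  = 1 − 648/720 = 1 − 0.9000 ≈ 0.100

0.100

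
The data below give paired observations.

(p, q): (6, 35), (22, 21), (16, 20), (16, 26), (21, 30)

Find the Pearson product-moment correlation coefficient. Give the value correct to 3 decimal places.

n = 5, Σp = 81, Σq = 132, Σp² = 1473, Σq² = 3642, Σpq = 2038
nΣpq − ΣpΣq = 10190 − 10692 = -502
nΣp² − (Σp)² = 7365 − 6561 = 804; nΣq² − (Σq)² = 18210 − 17424 = 786
r = -502 / √(804 × 786) = -502 / 794.9491 ≈ -0.631

-0.631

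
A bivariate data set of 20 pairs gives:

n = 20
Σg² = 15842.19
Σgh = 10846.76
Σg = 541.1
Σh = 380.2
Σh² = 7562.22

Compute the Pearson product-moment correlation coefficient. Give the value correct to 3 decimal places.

0.883

r = (nΣgh − ΣgΣh) / √[(nΣg² − (Σg)²)(nΣh² − (Σh)²)]
Numerator: 20×10846.76 − 541.1×380.2 = 11208.98
Denominator: √[(316843.8 − 292789.21)(151244.4 − 144552.04)] = √[24054.59 × 6692.36] = 12687.8673
r = 11208.98 / 12687.8673 ≈ 0.883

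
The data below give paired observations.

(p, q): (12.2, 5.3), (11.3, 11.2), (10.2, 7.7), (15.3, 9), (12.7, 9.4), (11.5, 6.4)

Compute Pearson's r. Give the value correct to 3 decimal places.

0.141

n = 6, Σp = 73.2, Σq = 49, Σp² = 908.2, Σq² = 423.14, Σpq = 600.44
nΣpq − ΣpΣq = 3602.64 − 3586.8 = 15.84
nΣp² − (Σp)² = 5449.2 − 5358.24 = 90.96; nΣq² − (Σq)² = 2538.84 − 2401 = 137.84
r = 15.84 / √(90.96 × 137.84) = 15.84 / 111.9729 ≈ 0.141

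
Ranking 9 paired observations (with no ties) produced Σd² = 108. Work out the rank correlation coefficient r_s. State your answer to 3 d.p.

ρ = 1 − 6Σd² / [n(n²−1)] = 1 − 6×108 / (9×80)
  = 1 − 648/720 = 1 − 0.9000 ≈ 0.100

0.100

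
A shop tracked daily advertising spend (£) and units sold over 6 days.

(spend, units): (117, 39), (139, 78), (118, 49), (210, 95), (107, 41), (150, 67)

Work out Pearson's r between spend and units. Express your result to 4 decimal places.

n = 6, Σx = 841, Σy = 369, Σx² = 124983, Σy² = 25201, Σxy = 55574
nΣxy − ΣxΣy = 333444 − 310329 = 23115
nΣx² − (Σx)² = 749898 − 707281 = 42617; nΣy² − (Σy)² = 151206 − 136161 = 15045
r = 23115 / √(42617 × 15045) = 23115 / 25321.3895 ≈ 0.9129

0.9129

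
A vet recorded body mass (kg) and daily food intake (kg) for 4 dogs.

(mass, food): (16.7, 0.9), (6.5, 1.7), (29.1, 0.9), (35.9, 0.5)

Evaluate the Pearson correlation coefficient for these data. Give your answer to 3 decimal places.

n = 4, Σx = 88.2, Σy = 4, Σx² = 2456.76, Σy² = 4.76, Σxy = 70.22
nΣxy − ΣxΣy = 280.88 − 352.8 = -71.92
nΣx² − (Σx)² = 9827.04 − 7779.24 = 2047.8; nΣy² − (Σy)² = 19.04 − 16 = 3.04
r = -71.92 / √(2047.8 × 3.04) = -71.92 / 78.9006 ≈ -0.912

-0.912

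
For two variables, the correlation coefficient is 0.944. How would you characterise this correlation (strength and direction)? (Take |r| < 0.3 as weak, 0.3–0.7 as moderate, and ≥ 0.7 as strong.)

r = 0.944 > 0 so the relationship is positive.
|r| = 0.944, which falls in the strong range.

strong positive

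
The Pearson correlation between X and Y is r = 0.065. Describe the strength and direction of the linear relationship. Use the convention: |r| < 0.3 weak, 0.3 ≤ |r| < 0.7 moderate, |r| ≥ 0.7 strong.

weak positive

r = 0.065 > 0 so the relationship is positive.
|r| = 0.065, which falls in the weak range.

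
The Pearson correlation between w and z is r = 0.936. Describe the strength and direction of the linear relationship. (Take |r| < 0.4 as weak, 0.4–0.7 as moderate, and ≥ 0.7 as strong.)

strong positive

r = 0.936 > 0 so the relationship is positive.
|r| = 0.936, which falls in the strong range.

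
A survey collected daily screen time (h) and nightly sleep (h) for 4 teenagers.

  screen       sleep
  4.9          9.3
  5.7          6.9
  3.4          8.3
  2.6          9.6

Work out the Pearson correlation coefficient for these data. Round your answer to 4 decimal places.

n = 4, Σx = 16.6, Σy = 34.1, Σx² = 74.82, Σy² = 295.15, Σxy = 138.08
nΣxy − ΣxΣy = 552.32 − 566.06 = -13.74
nΣx² − (Σx)² = 299.28 − 275.56 = 23.72; nΣy² − (Σy)² = 1180.6 − 1162.81 = 17.79
r = -13.74 / √(23.72 × 17.79) = -13.74 / 20.5421 ≈ -0.6689

-0.6689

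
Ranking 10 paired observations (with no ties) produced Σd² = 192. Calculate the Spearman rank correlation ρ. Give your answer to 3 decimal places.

-0.164

ρ = 1 − 6Σd² / [n(n²−1)] = 1 − 6×192 / (10×99)
  = 1 − 1152/990 = 1 − 1.1636 ≈ -0.164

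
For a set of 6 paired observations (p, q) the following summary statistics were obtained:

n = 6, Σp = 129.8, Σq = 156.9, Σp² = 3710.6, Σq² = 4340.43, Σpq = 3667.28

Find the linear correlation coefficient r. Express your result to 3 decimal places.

r = (nΣpq − ΣpΣq) / √[(nΣp² − (Σp)²)(nΣq² − (Σq)²)]
Numerator: 6×3667.28 − 129.8×156.9 = 1638.06
Denominator: √[(22263.6 − 16848.04)(26042.58 − 24617.61)] = √[5415.56 × 1424.97] = 2777.9508
r = 1638.06 / 2777.9508 ≈ 0.590

0.590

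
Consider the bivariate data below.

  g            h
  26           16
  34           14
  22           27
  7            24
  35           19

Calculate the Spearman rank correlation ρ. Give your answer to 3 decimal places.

-0.600

Rank g: 3, 4, 2, 1, 5
Rank h: 2, 1, 5, 4, 3
d = rank(g) − rank(h): 1, 3, -3, -3, 2; Σd² = 32
ρ = 1 − 6Σd² / [n(n²−1)] = 1 − 6×32 / (5×24) = 1 − 192/120 ≈ -0.600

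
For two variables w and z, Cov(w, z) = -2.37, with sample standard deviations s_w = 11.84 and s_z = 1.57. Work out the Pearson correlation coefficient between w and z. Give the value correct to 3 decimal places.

-0.127

r = Cov(w,z) / (s_w · s_z) = -2.37 / (11.84 × 1.57)
  = -2.37 / 18.5888 ≈ -0.127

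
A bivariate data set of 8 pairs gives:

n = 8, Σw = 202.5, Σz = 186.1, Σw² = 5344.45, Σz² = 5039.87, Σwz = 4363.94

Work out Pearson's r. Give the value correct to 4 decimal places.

r = (nΣwz − ΣwΣz) / √[(nΣw² − (Σw)²)(nΣz² − (Σz)²)]
Numerator: 8×4363.94 − 202.5×186.1 = -2773.73
Denominator: √[(42755.6 − 41006.25)(40318.96 − 34633.21)] = √[1749.35 × 5685.75] = 3153.7861
r = -2773.73 / 3153.7861 ≈ -0.8795

-0.8795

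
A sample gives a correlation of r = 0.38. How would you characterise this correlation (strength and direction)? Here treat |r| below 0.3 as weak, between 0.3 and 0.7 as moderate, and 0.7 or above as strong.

moderate positive

r = 0.38 > 0 so the relationship is positive.
|r| = 0.38, which falls in the moderate range.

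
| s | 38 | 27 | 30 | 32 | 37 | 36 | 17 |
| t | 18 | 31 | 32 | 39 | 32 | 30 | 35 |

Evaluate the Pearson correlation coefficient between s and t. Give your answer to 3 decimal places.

n = 7, Σs = 217, Σt = 217, Σs² = 7051, Σt² = 6979, Σst = 6588
nΣst − ΣsΣt = 46116 − 47089 = -973
nΣs² − (Σs)² = 49357 − 47089 = 2268; nΣt² − (Σt)² = 48853 − 47089 = 1764
r = -973 / √(2268 × 1764) = -973 / 2000.1880 ≈ -0.486

-0.486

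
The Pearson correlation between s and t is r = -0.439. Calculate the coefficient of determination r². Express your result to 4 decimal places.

0.1927

r² = (-0.439)² = 0.1927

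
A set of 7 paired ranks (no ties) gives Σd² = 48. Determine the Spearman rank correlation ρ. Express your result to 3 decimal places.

ρ = 1 − 6Σd² / [n(n²−1)] = 1 − 6×48 / (7×48)
  = 1 − 288/336 = 1 − 0.8571 ≈ 0.143

0.143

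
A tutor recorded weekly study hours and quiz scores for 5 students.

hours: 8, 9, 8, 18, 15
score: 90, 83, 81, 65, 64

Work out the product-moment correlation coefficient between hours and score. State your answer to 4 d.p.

-0.9280

n = 5, Σx = 58, Σy = 383, Σx² = 758, Σy² = 29871, Σxy = 4245
nΣxy − ΣxΣy = 21225 − 22214 = -989
nΣx² − (Σx)² = 3790 − 3364 = 426; nΣy² − (Σy)² = 149355 − 146689 = 2666
r = -989 / √(426 × 2666) = -989 / 1065.6998 ≈ -0.9280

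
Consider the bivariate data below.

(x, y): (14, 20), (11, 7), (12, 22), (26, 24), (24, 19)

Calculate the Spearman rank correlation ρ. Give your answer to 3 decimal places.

0.600

Rank x: 3, 1, 2, 5, 4
Rank y: 3, 1, 4, 5, 2
d = rank(x) − rank(y): 0, 0, -2, 0, 2; Σd² = 8
ρ = 1 − 6Σd² / [n(n²−1)] = 1 − 6×8 / (5×24) = 1 − 48/120 ≈ 0.600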